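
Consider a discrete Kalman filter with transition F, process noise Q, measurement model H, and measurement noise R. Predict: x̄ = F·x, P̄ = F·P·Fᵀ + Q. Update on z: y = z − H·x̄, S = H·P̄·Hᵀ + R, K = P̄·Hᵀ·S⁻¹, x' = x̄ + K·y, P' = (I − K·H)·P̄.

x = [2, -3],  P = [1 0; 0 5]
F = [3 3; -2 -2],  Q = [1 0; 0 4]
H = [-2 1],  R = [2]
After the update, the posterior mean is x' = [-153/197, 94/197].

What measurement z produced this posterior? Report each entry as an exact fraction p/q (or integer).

x̄ = F·x = [-3, 2]
P̄ = F·P·Fᵀ + Q = [55 -36; -36 28]
S = H·P̄·Hᵀ + R = [394]
K = P̄·Hᵀ·S⁻¹ = [-73/197; 50/197]
x' − x̄ = [438/197, -300/197] = K·y
y = (KᵀK)⁻¹·Kᵀ·(x' − x̄) = [-6]
z = y + H·x̄ = [-6] + [8] = [2]

z = [2]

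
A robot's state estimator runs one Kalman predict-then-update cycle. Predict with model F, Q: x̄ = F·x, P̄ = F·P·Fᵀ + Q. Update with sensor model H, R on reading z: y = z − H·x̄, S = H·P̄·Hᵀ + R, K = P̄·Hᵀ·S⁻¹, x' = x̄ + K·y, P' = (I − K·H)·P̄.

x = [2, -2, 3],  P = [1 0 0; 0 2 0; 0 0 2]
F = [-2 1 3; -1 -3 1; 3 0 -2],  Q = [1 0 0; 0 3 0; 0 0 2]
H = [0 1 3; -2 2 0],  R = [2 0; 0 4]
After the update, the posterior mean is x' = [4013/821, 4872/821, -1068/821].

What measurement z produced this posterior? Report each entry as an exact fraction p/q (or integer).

z = [2, 2]

x̄ = F·x = [3, 7, 0]
P̄ = F·P·Fᵀ + Q = [25 2 -18; 2 24 -7; -18 -7 19]
S = H·P̄·Hᵀ + R = [155 110; 110 184]
K = P̄·Hᵀ·S⁻¹ = [-1127/4105 -141/1642; -1072/4105 649/1642; 339/821 -209/1642]
x' − x̄ = [1550/821, -875/821, -1068/821] = K·y
y = (KᵀK)⁻¹·Kᵀ·(x' − x̄) = [-5, -6]
z = y + H·x̄ = [-5, -6] + [7, 8] = [2, 2]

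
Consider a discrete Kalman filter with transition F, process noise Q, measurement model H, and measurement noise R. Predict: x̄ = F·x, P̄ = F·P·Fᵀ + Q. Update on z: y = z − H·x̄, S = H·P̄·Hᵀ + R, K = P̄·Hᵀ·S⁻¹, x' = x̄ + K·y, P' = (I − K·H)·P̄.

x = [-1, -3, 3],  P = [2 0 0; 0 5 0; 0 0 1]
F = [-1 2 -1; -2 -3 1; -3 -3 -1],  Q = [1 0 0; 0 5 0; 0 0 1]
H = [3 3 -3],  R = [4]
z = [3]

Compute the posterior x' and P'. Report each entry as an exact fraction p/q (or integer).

x' = [-83/16, 85/8, 9/2]
P' = [159/16 -81/8 -1/2; -81/8 155/4 29; -1/2 29 29]

x̄ = F·x = [-8, 14, 9]
P̄ = F·P·Fᵀ + Q = [24 -27 -23; -27 59 56; -23 56 65]
y = z − H·x̄ = [12]
S = H·P̄·Hᵀ + R = [256]
K = P̄·Hᵀ·S⁻¹ = [15/64; -9/32; -3/8]
x' = x̄ + K·y = [-83/16, 85/8, 9/2]
P' = (I − K·H)·P̄ = [159/16 -81/8 -1/2; -81/8 155/4 29; -1/2 29 29]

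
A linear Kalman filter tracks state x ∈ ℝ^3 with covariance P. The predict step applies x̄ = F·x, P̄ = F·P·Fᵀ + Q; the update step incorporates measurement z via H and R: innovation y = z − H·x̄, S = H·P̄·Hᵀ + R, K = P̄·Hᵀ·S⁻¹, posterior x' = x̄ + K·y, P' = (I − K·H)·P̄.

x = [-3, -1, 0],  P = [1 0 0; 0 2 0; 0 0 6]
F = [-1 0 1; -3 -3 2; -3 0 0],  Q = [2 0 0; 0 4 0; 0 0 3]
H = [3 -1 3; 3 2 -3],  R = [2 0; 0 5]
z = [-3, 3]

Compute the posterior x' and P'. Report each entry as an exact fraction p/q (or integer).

x' = [-80544/67271, 510483/67271, 191232/67271]
P' = [33327/67271 -142167/67271 -74316/67271; -142167/67271 971281/67271 471762/67271; -74316/67271 471762/67271 241872/67271]

x̄ = F·x = [3, 12, 9]
P̄ = F·P·Fᵀ + Q = [9 15 3; 15 55 9; 3 9 12]
y = z − H·x̄ = [-27, -3]
S = H·P̄·Hᵀ + R = [156 -11; -11 432]
K = P̄·Hᵀ·S⁻¹ = [9600/67271 7719/67271; 8752/67271 20155/67271; 15453/67271 -1008/67271]
x' = x̄ + K·y = [-80544/67271, 510483/67271, 191232/67271]
P' = (I − K·H)·P̄ = [33327/67271 -142167/67271 -74316/67271; -142167/67271 971281/67271 471762/67271; -74316/67271 471762/67271 241872/67271]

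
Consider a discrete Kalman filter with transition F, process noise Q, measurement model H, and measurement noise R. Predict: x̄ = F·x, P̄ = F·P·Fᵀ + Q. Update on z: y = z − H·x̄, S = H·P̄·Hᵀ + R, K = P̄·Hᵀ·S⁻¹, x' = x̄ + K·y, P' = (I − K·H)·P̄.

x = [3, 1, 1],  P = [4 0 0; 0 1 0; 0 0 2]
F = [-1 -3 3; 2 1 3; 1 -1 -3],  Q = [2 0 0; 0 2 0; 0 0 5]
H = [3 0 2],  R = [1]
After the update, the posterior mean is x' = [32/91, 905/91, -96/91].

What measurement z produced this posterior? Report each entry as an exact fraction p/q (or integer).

z = [-1]

x̄ = F·x = [-3, 10, -1]
P̄ = F·P·Fᵀ + Q = [33 7 -19; 7 37 -11; -19 -11 28]
S = H·P̄·Hᵀ + R = [182]
K = P̄·Hᵀ·S⁻¹ = [61/182; -1/182; -1/182]
x' − x̄ = [305/91, -5/91, -5/91] = K·y
y = (KᵀK)⁻¹·Kᵀ·(x' − x̄) = [10]
z = y + H·x̄ = [10] + [-11] = [-1]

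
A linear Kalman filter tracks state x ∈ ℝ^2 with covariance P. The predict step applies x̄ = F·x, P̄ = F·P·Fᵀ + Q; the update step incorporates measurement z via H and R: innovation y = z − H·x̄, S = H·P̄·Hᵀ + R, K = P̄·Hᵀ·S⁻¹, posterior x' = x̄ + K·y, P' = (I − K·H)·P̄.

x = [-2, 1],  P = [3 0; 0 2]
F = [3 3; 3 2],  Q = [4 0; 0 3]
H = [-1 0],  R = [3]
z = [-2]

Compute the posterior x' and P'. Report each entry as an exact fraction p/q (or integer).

x' = [89/52, -1/4]
P' = [147/52 9/4; 9/4 35/4]

x̄ = F·x = [-3, -4]
P̄ = F·P·Fᵀ + Q = [49 39; 39 38]
y = z − H·x̄ = [-5]
S = H·P̄·Hᵀ + R = [52]
K = P̄·Hᵀ·S⁻¹ = [-49/52; -3/4]
x' = x̄ + K·y = [89/52, -1/4]
P' = (I − K·H)·P̄ = [147/52 9/4; 9/4 35/4]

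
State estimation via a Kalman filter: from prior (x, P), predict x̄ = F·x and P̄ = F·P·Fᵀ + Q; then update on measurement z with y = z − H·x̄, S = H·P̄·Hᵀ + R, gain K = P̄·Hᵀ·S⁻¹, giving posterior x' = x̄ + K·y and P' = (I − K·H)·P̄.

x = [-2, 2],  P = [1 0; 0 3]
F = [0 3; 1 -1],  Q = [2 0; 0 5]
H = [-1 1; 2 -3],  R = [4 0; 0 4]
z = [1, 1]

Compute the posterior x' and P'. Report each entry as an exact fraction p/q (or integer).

x' = [-363/410, -181/205]
P' = [958/205 612/205; 612/205 468/205]

x̄ = F·x = [6, -4]
P̄ = F·P·Fᵀ + Q = [29 -9; -9 9]
y = z − H·x̄ = [11, -23]
S = H·P̄·Hᵀ + R = [60 -130; -130 309]
K = P̄·Hᵀ·S⁻¹ = [-173/410 4/41; -36/205 -9/41]
x' = x̄ + K·y = [-363/410, -181/205]
P' = (I − K·H)·P̄ = [958/205 612/205; 612/205 468/205]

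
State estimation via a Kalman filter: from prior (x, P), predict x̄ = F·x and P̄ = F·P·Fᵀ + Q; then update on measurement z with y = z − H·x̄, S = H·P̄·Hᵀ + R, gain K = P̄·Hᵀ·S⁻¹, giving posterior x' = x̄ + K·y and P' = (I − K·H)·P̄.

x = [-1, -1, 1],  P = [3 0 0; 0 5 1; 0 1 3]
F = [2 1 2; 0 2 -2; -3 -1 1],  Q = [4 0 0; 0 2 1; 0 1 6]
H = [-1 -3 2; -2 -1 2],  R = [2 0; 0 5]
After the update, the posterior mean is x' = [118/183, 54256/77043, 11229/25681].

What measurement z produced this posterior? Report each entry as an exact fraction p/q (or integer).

x̄ = F·x = [-1, -4, 5]
P̄ = F·P·Fᵀ + Q = [37 0 -18; 0 26 -11; -18 -11 39]
S = H·P̄·Hᵀ + R = [633 504; 504 523]
K = P̄·Hᵀ·S⁻¹ = [41/183 -26/61; -28108/77043 6672/25681; 1489/25681 4703/25681]
x' − x̄ = [301/183, 362428/77043, -117176/25681] = K·y
y = (KᵀK)⁻¹·Kᵀ·(x' − x̄) = [-25, -17]
z = y + H·x̄ = [-25, -17] + [23, 16] = [-2, -1]

z = [-2, -1]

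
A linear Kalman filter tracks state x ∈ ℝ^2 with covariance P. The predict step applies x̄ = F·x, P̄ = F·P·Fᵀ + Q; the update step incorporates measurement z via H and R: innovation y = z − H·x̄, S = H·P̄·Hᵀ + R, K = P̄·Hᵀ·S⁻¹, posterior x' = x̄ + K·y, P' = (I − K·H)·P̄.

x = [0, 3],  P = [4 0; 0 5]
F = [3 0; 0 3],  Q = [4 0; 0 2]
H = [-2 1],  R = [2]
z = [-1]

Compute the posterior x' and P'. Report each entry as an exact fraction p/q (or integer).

x̄ = F·x = [0, 9]
P̄ = F·P·Fᵀ + Q = [40 0; 0 47]
y = z − H·x̄ = [-10]
S = H·P̄·Hᵀ + R = [209]
K = P̄·Hᵀ·S⁻¹ = [-80/209; 47/209]
x' = x̄ + K·y = [800/209, 1411/209]
P' = (I − K·H)·P̄ = [1960/209 3760/209; 3760/209 7614/209]

x' = [800/209, 1411/209]
P' = [1960/209 3760/209; 3760/209 7614/209]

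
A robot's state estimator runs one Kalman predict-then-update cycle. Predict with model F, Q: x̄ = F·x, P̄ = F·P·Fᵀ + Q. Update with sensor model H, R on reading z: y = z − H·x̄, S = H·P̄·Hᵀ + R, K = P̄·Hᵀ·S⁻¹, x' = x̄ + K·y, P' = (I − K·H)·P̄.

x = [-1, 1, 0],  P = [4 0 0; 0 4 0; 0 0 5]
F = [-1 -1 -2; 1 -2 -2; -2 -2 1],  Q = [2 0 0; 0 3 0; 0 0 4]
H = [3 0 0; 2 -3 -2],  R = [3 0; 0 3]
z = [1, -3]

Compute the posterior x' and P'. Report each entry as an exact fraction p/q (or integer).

x̄ = F·x = [0, -3, 0]
P̄ = F·P·Fᵀ + Q = [30 24 6; 24 43 -2; 6 -2 41]
y = z − H·x̄ = [1, -12]
S = H·P̄·Hᵀ + R = [273 -72; -72 314]
K = P̄·Hᵀ·S⁻¹ = [4422/13423 -12/13423; 2844/13423 -5279/26846; 174/13423 -2696/13423]
x' = x̄ + K·y = [4566/13423, -5751/13423, 32526/13423]
P' = (I − K·H)·P̄ = [4422/13423 2844/13423 174/13423; 2844/13423 338359/26846 -246966/13423; 174/13423 -246966/13423 374667/13423]

x' = [4566/13423, -5751/13423, 32526/13423]
P' = [4422/13423 2844/13423 174/13423; 2844/13423 338359/26846 -246966/13423; 174/13423 -246966/13423 374667/13423]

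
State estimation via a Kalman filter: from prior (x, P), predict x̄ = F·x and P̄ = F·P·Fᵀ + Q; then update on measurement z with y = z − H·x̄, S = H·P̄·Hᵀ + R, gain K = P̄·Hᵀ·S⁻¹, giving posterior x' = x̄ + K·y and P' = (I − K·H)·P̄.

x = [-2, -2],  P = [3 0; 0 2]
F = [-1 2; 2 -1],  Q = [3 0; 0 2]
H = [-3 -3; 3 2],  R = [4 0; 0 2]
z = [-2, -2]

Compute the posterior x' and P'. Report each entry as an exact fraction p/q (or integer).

x̄ = F·x = [-2, -2]
P̄ = F·P·Fᵀ + Q = [14 -10; -10 16]
y = z − H·x̄ = [-14, 8]
S = H·P̄·Hᵀ + R = [94 -72; -72 72]
K = P̄·Hᵀ·S⁻¹ = [5/11 301/396; -8/11 -277/396]
x' = x̄ + K·y = [-226/99, 256/99]
P' = (I − K·H)·P̄ = [541/198 -661/198; -661/198 853/198]

x' = [-226/99, 256/99]
P' = [541/198 -661/198; -661/198 853/198]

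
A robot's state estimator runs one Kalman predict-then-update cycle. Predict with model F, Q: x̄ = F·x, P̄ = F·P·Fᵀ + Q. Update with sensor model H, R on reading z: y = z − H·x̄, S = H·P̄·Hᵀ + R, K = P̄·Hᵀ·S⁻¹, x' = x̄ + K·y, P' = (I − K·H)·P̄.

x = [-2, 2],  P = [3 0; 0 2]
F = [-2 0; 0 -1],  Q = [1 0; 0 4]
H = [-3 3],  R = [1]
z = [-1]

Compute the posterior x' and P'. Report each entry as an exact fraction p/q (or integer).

x̄ = F·x = [4, -2]
P̄ = F·P·Fᵀ + Q = [13 0; 0 6]
y = z − H·x̄ = [17]
S = H·P̄·Hᵀ + R = [172]
K = P̄·Hᵀ·S⁻¹ = [-39/172; 9/86]
x' = x̄ + K·y = [25/172, -19/86]
P' = (I − K·H)·P̄ = [715/172 351/86; 351/86 177/43]

x' = [25/172, -19/86]
P' = [715/172 351/86; 351/86 177/43]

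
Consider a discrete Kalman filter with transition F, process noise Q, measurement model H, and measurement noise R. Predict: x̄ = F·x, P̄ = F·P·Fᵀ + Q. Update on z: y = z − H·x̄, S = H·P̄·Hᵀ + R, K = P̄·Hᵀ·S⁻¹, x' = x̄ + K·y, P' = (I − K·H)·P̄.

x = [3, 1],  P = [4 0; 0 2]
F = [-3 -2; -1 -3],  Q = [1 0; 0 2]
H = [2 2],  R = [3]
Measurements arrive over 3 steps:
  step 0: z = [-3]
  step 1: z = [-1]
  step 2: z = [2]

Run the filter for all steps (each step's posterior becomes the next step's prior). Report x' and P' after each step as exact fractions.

step 0: x̄ = F·x = [-11, -6]
step 0: P̄ = F·P·Fᵀ + Q = [45 24; 24 24]
step 0: y = z − H·x̄ = [31]
step 0: S = H·P̄·Hᵀ + R = [471]
step 0: K = P̄·Hᵀ·S⁻¹ = [46/157; 32/157]
step 0: x' = x̄ + K·y = [-301/157, 50/157]
step 0: P' = (I − K·H)·P̄ = [717/157 -648/157; -648/157 696/157]
step 1: x̄ = F·x = [803/157, 151/157]
step 1: P̄ = F·P·Fᵀ + Q = [1618/157 -801/157; -801/157 3407/157]
step 1: y = z − H·x̄ = [-2065/157]
step 1: S = H·P̄·Hᵀ + R = [14163/157]
step 1: K = P̄·Hᵀ·S⁻¹ = [1634/14163; 5212/14163]
step 1: x' = x̄ + K·y = [50947/14163, -54931/14163]
step 1: P' = (I − K·H)·P̄ = [128954/14163 -126503/14163; -126503/14163 134321/14163]
step 2: x̄ = F·x = [-42979/14163, 113846/14163]
step 2: P̄ = F·P·Fᵀ + Q = [193997/14163 -198745/14163; -198745/14163 607151/14163]
step 2: y = z − H·x̄ = [-113408/14163]
step 2: S = H·P̄·Hᵀ + R = [1657121/14163]
step 2: K = P̄·Hᵀ·S⁻¹ = [-9496/1657121; 816812/1657121]
step 2: x' = x̄ + K·y = [-4952657/1657121, 6779890/1657121]
step 2: P' = (I − K·H)·P̄ = [22691967/1657121 -22706211/1657121; -22706211/1657121 23931429/1657121]

step 0: x' = [-301/157, 50/157], P' = [717/157 -648/157; -648/157 696/157]
step 1: x' = [50947/14163, -54931/14163], P' = [128954/14163 -126503/14163; -126503/14163 134321/14163]
step 2: x' = [-4952657/1657121, 6779890/1657121], P' = [22691967/1657121 -22706211/1657121; -22706211/1657121 23931429/1657121]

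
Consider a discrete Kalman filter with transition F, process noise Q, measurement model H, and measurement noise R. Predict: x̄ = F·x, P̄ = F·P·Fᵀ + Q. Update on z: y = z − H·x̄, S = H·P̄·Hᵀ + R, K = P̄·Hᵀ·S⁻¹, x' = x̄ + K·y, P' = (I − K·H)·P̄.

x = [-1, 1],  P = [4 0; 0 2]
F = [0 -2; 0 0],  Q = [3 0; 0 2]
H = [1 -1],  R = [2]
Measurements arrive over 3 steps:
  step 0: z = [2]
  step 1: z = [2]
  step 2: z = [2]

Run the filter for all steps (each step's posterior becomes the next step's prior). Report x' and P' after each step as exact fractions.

step 0: x̄ = F·x = [-2, 0]
step 0: P̄ = F·P·Fᵀ + Q = [11 0; 0 2]
step 0: y = z − H·x̄ = [4]
step 0: S = H·P̄·Hᵀ + R = [15]
step 0: K = P̄·Hᵀ·S⁻¹ = [11/15; -2/15]
step 0: x' = x̄ + K·y = [14/15, -8/15]
step 0: P' = (I − K·H)·P̄ = [44/15 22/15; 22/15 26/15]
step 1: x̄ = F·x = [16/15, 0]
step 1: P̄ = F·P·Fᵀ + Q = [149/15 0; 0 2]
step 1: y = z − H·x̄ = [14/15]
step 1: S = H·P̄·Hᵀ + R = [209/15]
step 1: K = P̄·Hᵀ·S⁻¹ = [149/209; -30/209]
step 1: x' = x̄ + K·y = [362/209, -28/209]
step 1: P' = (I − K·H)·P̄ = [596/209 298/209; 298/209 358/209]
step 2: x̄ = F·x = [56/209, 0]
step 2: P̄ = F·P·Fᵀ + Q = [2059/209 0; 0 2]
step 2: y = z − H·x̄ = [362/209]
step 2: S = H·P̄·Hᵀ + R = [2895/209]
step 2: K = P̄·Hᵀ·S⁻¹ = [2059/2895; -418/2895]
step 2: x' = x̄ + K·y = [4342/2895, -724/2895]
step 2: P' = (I − K·H)·P̄ = [8236/2895 4118/2895; 4118/2895 4954/2895]

step 0: x' = [14/15, -8/15], P' = [44/15 22/15; 22/15 26/15]
step 1: x' = [362/209, -28/209], P' = [596/209 298/209; 298/209 358/209]
step 2: x' = [4342/2895, -724/2895], P' = [8236/2895 4118/2895; 4118/2895 4954/2895]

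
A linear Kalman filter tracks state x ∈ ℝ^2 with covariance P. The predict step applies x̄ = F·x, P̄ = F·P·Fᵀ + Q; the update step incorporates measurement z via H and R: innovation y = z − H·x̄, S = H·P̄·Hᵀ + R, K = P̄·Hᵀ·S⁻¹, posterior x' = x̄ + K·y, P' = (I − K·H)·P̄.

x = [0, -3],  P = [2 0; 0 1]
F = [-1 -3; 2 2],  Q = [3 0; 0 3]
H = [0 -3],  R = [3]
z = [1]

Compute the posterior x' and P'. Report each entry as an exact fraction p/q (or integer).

x̄ = F·x = [9, -6]
P̄ = F·P·Fᵀ + Q = [14 -10; -10 15]
y = z − H·x̄ = [-17]
S = H·P̄·Hᵀ + R = [138]
K = P̄·Hᵀ·S⁻¹ = [5/23; -15/46]
x' = x̄ + K·y = [122/23, -21/46]
P' = (I − K·H)·P̄ = [172/23 -5/23; -5/23 15/46]

x' = [122/23, -21/46]
P' = [172/23 -5/23; -5/23 15/46]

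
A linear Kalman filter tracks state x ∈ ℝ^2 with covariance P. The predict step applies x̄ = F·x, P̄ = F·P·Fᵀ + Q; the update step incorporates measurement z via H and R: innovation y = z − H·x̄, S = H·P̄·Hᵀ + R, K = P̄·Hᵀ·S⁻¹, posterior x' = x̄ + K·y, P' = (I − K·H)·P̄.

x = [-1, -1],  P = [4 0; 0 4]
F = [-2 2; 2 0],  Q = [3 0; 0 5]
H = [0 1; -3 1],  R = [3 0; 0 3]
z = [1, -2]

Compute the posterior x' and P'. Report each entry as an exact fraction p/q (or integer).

x' = [463/631, 196/631]
P' = [1063/1893 463/631; 463/631 1458/631]

x̄ = F·x = [0, -2]
P̄ = F·P·Fᵀ + Q = [35 -16; -16 21]
y = z − H·x̄ = [3, 0]
S = H·P̄·Hᵀ + R = [24 69; 69 435]
K = P̄·Hᵀ·S⁻¹ = [463/1893 -200/631; 486/631 23/631]
x' = x̄ + K·y = [463/631, 196/631]
P' = (I − K·H)·P̄ = [1063/1893 463/631; 463/631 1458/631]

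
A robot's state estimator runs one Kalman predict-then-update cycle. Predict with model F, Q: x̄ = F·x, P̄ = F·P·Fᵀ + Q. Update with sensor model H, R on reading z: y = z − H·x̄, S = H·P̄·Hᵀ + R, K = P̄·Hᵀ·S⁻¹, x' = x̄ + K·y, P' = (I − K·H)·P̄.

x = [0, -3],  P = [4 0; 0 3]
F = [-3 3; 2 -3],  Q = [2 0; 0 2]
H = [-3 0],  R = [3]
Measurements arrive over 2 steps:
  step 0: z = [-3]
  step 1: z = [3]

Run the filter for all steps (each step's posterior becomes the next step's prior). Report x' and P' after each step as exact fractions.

step 0: x' = [93/98, 117/98], P' = [65/196 -51/196; -51/196 1017/196]
step 1: x' = [-1650/1667, -249/3334], P' = [2762/8335 -2577/8335; -2577/8335 145603/33340]

step 0: x̄ = F·x = [-9, 9]
step 0: P̄ = F·P·Fᵀ + Q = [65 -51; -51 45]
step 0: y = z − H·x̄ = [-30]
step 0: S = H·P̄·Hᵀ + R = [588]
step 0: K = P̄·Hᵀ·S⁻¹ = [-65/196; 51/196]
step 0: x' = x̄ + K·y = [93/98, 117/98]
step 0: P' = (I − K·H)·P̄ = [65/196 -51/196; -51/196 1017/196]
step 1: x̄ = F·x = [36/49, -165/98]
step 1: P̄ = F·P·Fᵀ + Q = [2762/49 -2577/49; -2577/49 10417/196]
step 1: y = z − H·x̄ = [255/49]
step 1: S = H·P̄·Hᵀ + R = [25005/49]
step 1: K = P̄·Hᵀ·S⁻¹ = [-2762/8335; 2577/8335]
step 1: x' = x̄ + K·y = [-1650/1667, -249/3334]
step 1: P' = (I − K·H)·P̄ = [2762/8335 -2577/8335; -2577/8335 145603/33340]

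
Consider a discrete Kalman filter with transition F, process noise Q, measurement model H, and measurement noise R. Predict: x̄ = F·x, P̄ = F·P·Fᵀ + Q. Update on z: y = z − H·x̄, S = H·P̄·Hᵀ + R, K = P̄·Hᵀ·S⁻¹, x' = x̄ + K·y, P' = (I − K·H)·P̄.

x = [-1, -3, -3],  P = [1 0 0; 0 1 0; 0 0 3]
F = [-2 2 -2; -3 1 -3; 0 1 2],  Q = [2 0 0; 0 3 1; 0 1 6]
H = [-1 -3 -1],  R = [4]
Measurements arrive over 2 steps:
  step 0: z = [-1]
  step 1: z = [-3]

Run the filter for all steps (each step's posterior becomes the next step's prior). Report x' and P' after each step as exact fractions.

step 0: x' = [-164/89, 307/89, -3264/445], P' = [338/89 -26/89 -188/89; -26/89 180/89 -410/89; -188/89 -410/89 6934/445]
step 1: x' = [992280/871009, 412757/871009, 567560/871009], P' = [4028670/871009 852796/871009 -5779050/871009; 852796/871009 2014323/871009 -5873533/871009; -5779050/871009 -5873533/871009 23001861/871009]

step 0: x̄ = F·x = [2, 9, -9]
step 0: P̄ = F·P·Fᵀ + Q = [22 26 -10; 26 40 -16; -10 -16 19]
step 0: y = z − H·x̄ = [19]
step 0: S = H·P̄·Hᵀ + R = [445]
step 0: K = P̄·Hᵀ·S⁻¹ = [-18/89; -26/89; 39/445]
step 0: x' = x̄ + K·y = [-164/89, 307/89, -3264/445]
step 0: P' = (I − K·H)·P̄ = [338/89 -26/89 -188/89; -26/89 180/89 -410/89; -188/89 -410/89 6934/445]
step 1: x̄ = F·x = [11238/445, 13787/445, -4993/445]
step 1: P̄ = F·P·Fᵀ + Q = [48906/445 59704/445 -26016/445; 59704/445 76011/445 -32179/445; -26016/445 -32179/445 23106/445]
step 1: y = z − H·x̄ = [46271/445]
step 1: S = H·P̄·Hᵀ + R = [871009/445]
step 1: K = P̄·Hᵀ·S⁻¹ = [-202002/871009; -255558/871009; 99447/871009]
step 1: x' = x̄ + K·y = [992280/871009, 412757/871009, 567560/871009]
step 1: P' = (I − K·H)·P̄ = [4028670/871009 852796/871009 -5779050/871009; 852796/871009 2014323/871009 -5873533/871009; -5779050/871009 -5873533/871009 23001861/871009]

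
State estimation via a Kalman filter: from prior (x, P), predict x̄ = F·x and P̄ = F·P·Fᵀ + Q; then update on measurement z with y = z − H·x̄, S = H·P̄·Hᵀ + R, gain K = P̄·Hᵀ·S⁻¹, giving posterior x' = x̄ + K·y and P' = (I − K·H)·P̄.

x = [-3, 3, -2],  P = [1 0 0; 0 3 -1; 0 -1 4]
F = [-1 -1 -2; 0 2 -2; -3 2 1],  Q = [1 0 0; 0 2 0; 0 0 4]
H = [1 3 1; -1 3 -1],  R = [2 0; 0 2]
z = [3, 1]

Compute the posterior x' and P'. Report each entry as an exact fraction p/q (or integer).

x' = [-13012/7717, 5146/7717, 24705/7717]
P' = [92278/7717 174/7717 -90449/7717; 174/7717 854/7717 -156/7717; -90449/7717 -156/7717 95994/7717]

x̄ = F·x = [4, 10, 13]
P̄ = F·P·Fᵀ + Q = [17 12 -6; 12 38 6; -6 6 25]
y = z − H·x̄ = [-44, -12]
S = H·P̄·Hᵀ + R = [482 312; 312 266]
K = P̄·Hᵀ·S⁻¹ = [2351/15434 -1307/15434; 1290/7717 1272/7717; 5077/15434 -6013/15434]
x' = x̄ + K·y = [-13012/7717, 5146/7717, 24705/7717]
P' = (I − K·H)·P̄ = [92278/7717 174/7717 -90449/7717; 174/7717 854/7717 -156/7717; -90449/7717 -156/7717 95994/7717]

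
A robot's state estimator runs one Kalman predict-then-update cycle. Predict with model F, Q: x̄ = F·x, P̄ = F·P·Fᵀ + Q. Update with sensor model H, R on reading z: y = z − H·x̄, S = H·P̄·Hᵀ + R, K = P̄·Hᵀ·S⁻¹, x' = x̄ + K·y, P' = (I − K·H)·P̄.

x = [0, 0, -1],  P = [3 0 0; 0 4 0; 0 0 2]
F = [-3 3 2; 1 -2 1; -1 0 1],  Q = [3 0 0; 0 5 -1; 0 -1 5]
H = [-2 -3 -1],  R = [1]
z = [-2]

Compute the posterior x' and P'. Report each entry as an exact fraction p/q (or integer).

x' = [274/233, -53/233, 67/233]
P' = [11766/233 -8089/233 809/233; -8089/233 5734/233 -1006/233; 809/233 -1006/233 1430/233]

x̄ = F·x = [-2, -1, -1]
P̄ = F·P·Fᵀ + Q = [74 -29 13; -29 26 -2; 13 -2 10]
y = z − H·x̄ = [-10]
S = H·P̄·Hᵀ + R = [233]
K = P̄·Hᵀ·S⁻¹ = [-74/233; -18/233; -30/233]
x' = x̄ + K·y = [274/233, -53/233, 67/233]
P' = (I − K·H)·P̄ = [11766/233 -8089/233 809/233; -8089/233 5734/233 -1006/233; 809/233 -1006/233 1430/233]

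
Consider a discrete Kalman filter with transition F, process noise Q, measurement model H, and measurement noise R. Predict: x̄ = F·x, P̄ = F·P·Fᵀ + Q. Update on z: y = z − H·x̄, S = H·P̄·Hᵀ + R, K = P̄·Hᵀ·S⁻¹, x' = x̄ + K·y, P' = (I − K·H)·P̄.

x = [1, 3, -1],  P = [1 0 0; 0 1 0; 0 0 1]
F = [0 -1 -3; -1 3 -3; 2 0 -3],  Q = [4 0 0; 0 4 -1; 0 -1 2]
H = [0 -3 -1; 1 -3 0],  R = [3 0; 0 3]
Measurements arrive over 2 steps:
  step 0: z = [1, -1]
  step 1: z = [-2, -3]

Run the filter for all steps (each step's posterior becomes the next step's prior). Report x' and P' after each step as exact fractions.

step 0: x' = [-817/274, -327/548, 599/548], P' = [1101/274 495/548 -771/548; 495/548 507/1096 -979/1096; -771/548 -979/1096 4411/1096]
step 1: x' = [9311694/6791693, 10562539/6791693, -19651001/6791693], P' = [135379293/27166772 9611220/6791693 -44463933/13583386; 9611220/6791693 4691929/6791693 -11514057/6791693; -44463933/13583386 -11514057/6791693 46559697/6791693]

step 0: x̄ = F·x = [0, 11, 5]
step 0: P̄ = F·P·Fᵀ + Q = [14 6 9; 6 23 6; 9 6 15]
step 0: y = z − H·x̄ = [39, 32]
step 0: S = H·P̄·Hᵀ + R = [261 198; 198 188]
step 0: K = P̄·Hᵀ·S⁻¹ = [-119/274 239/548; -271/1644 -177/1096; -737/1644 465/1096]
step 0: x' = x̄ + K·y = [-817/274, -327/548, 599/548]
step 0: P' = (I − K·H)·P̄ = [1101/274 495/548 -771/548; 495/548 507/1096 -979/1096; -771/548 -979/1096 4411/1096]
step 1: x̄ = F·x = [-735/274, -286/137, -5065/548]
step 1: P̄ = F·P·Fᵀ + Q = [9679/274 5052/137 22017/548; 5052/137 6935/137 12293/274; 22017/548 12293/274 78011/1096]
step 1: y = z − H·x̄ = [-9593/548, -1803/274]
step 1: S = H·P̄·Hᵀ + R = [875651/1096 240777/548; 240777/548 74707/274]
step 1: K = P̄·Hᵀ·S⁻¹ = [-4401129/13583386 6681551/27166772; -853910/6791693 -1488189/6791693; -4005842/6791693 8206803/13583386]
step 1: x' = x̄ + K·y = [9311694/6791693, 10562539/6791693, -19651001/6791693]
step 1: P' = (I − K·H)·P̄ = [135379293/27166772 9611220/6791693 -44463933/13583386; 9611220/6791693 4691929/6791693 -11514057/6791693; -44463933/13583386 -11514057/6791693 46559697/6791693]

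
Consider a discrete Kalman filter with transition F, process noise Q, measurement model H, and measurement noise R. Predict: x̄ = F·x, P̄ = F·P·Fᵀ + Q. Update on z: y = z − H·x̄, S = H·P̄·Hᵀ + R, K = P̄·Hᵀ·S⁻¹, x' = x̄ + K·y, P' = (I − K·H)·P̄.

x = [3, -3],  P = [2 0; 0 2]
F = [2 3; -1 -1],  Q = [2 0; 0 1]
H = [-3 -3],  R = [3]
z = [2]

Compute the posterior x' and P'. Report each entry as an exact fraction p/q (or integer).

x' = [3/20, -7/8]
P' = [37/10 -13/4; -13/4 25/8]

x̄ = F·x = [-3, 0]
P̄ = F·P·Fᵀ + Q = [28 -10; -10 5]
y = z − H·x̄ = [-7]
S = H·P̄·Hᵀ + R = [120]
K = P̄·Hᵀ·S⁻¹ = [-9/20; 1/8]
x' = x̄ + K·y = [3/20, -7/8]
P' = (I − K·H)·P̄ = [37/10 -13/4; -13/4 25/8]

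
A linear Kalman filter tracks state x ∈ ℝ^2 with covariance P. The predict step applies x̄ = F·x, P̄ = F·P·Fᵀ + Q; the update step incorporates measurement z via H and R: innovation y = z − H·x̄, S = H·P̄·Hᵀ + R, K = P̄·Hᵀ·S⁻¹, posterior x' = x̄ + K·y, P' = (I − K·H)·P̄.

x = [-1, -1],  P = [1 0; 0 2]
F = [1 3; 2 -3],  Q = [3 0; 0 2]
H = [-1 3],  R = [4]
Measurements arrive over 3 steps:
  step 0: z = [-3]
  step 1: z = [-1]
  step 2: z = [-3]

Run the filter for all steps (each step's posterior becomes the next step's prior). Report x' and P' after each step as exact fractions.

step 0: x' = [-326/169, -271/169], P' = [1268/169 376/169; 376/169 184/169]
step 1: x' = [-40058/5767, -14479/5767], P' = [581522/17301 194290/17301; 194290/17301 72302/17301]
step 2: x' = [-1243080/89881, -11634507/2067263], P' = [10972348/89881 3705896/89881; 3705896/89881 29671320/2067263]

step 0: x̄ = F·x = [-4, 1]
step 0: P̄ = F·P·Fᵀ + Q = [22 -16; -16 24]
step 0: y = z − H·x̄ = [-10]
step 0: S = H·P̄·Hᵀ + R = [338]
step 0: K = P̄·Hᵀ·S⁻¹ = [-35/169; 44/169]
step 0: x' = x̄ + K·y = [-326/169, -271/169]
step 0: P' = (I − K·H)·P̄ = [1268/169 376/169; 376/169 184/169]
step 1: x̄ = F·x = [-1139/169, 161/169]
step 1: P̄ = F·P·Fᵀ + Q = [5687/169 2008/169; 2008/169 2554/169]
step 1: y = z − H·x̄ = [-1791/169]
step 1: S = H·P̄·Hᵀ + R = [17301/169]
step 1: K = P̄·Hᵀ·S⁻¹ = [337/17301; 5654/17301]
step 1: x' = x̄ + K·y = [-40058/5767, -14479/5767]
step 1: P' = (I − K·H)·P̄ = [581522/17301 194290/17301; 194290/17301 72302/17301]
step 2: x̄ = F·x = [-83495/5767, -36679/5767]
step 2: P̄ = F·P·Fᵀ + Q = [2449883/17301 1095196/17301; 1095196/17301 679928/17301]
step 2: y = z − H·x̄ = [9241/5767]
step 2: S = H·P̄·Hᵀ + R = [2067263/17301]
step 2: K = P̄·Hᵀ·S⁻¹ = [36335/89881; 944588/2067263]
step 2: x' = x̄ + K·y = [-1243080/89881, -11634507/2067263]
step 2: P' = (I − K·H)·P̄ = [10972348/89881 3705896/89881; 3705896/89881 29671320/2067263]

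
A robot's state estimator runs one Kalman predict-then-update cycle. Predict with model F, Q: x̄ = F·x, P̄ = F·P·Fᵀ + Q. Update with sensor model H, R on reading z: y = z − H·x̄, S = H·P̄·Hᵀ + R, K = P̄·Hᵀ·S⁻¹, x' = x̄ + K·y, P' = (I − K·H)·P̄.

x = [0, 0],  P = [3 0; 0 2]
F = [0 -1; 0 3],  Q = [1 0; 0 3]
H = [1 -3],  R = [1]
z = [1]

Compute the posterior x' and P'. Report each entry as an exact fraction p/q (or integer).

x̄ = F·x = [0, 0]
P̄ = F·P·Fᵀ + Q = [3 -6; -6 21]
y = z − H·x̄ = [1]
S = H·P̄·Hᵀ + R = [229]
K = P̄·Hᵀ·S⁻¹ = [21/229; -69/229]
x' = x̄ + K·y = [21/229, -69/229]
P' = (I − K·H)·P̄ = [246/229 75/229; 75/229 48/229]

x' = [21/229, -69/229]
P' = [246/229 75/229; 75/229 48/229]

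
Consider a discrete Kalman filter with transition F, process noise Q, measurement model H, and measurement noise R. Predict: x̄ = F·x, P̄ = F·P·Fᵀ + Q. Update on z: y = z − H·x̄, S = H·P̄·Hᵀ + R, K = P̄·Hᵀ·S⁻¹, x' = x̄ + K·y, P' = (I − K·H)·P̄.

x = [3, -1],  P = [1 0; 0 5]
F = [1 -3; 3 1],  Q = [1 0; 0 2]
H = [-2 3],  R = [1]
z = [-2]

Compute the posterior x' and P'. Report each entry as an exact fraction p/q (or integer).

x̄ = F·x = [6, 8]
P̄ = F·P·Fᵀ + Q = [47 -12; -12 16]
y = z − H·x̄ = [-14]
S = H·P̄·Hᵀ + R = [477]
K = P̄·Hᵀ·S⁻¹ = [-130/477; 8/53]
x' = x̄ + K·y = [4682/477, 312/53]
P' = (I − K·H)·P̄ = [5519/477 404/53; 404/53 272/53]

x' = [4682/477, 312/53]
P' = [5519/477 404/53; 404/53 272/53]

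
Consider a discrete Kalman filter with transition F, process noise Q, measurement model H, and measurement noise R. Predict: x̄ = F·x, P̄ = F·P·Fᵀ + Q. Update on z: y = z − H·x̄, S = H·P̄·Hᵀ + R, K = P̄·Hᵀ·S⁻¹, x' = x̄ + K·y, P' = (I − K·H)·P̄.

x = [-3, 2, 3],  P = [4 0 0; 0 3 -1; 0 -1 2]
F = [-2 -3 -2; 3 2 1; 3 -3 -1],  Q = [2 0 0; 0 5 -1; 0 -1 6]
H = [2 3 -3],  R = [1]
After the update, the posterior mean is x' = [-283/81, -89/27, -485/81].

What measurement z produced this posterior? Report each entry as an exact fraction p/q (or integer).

x̄ = F·x = [-6, -2, -18]
P̄ = F·P·Fᵀ + Q = [41 -39 -2; -39 51 20; -2 20 65]
S = H·P̄·Hᵀ + R = [405]
K = P̄·Hᵀ·S⁻¹ = [-29/405; 1/27; -139/405]
x' − x̄ = [203/81, -35/27, 973/81] = K·y
y = (KᵀK)⁻¹·Kᵀ·(x' − x̄) = [-35]
z = y + H·x̄ = [-35] + [36] = [1]

z = [1]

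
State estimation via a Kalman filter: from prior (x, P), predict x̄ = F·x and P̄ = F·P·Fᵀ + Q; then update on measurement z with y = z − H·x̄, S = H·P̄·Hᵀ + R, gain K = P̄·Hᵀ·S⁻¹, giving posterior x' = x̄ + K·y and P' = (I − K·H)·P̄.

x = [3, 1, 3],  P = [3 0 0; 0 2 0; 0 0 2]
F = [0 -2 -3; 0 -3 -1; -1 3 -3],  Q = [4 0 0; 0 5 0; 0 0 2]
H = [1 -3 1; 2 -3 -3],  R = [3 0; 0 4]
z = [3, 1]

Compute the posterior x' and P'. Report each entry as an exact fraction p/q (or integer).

x̄ = F·x = [-11, -6, -9]
P̄ = F·P·Fᵀ + Q = [30 18 6; 18 25 -12; 6 -12 41]
y = z − H·x̄ = [5, -22]
S = H·P̄·Hᵀ + R = [275 -78; -78 214]
K = P̄·Hᵀ·S⁻¹ = [-342/3769 -336/3769; -7500/26383 -6207/52766; 5956/26383 -14151/52766]
x' = x̄ + K·y = [-35777/3769, -127521/26383, -52006/26383]
P' = (I − K·H)·P̄ = [102882/3769 43236/3769 25800/3769; 43236/3769 265529/52766 146283/52766; 25800/3769 146283/52766 113385/52766]

x' = [-35777/3769, -127521/26383, -52006/26383]
P' = [102882/3769 43236/3769 25800/3769; 43236/3769 265529/52766 146283/52766; 25800/3769 146283/52766 113385/52766]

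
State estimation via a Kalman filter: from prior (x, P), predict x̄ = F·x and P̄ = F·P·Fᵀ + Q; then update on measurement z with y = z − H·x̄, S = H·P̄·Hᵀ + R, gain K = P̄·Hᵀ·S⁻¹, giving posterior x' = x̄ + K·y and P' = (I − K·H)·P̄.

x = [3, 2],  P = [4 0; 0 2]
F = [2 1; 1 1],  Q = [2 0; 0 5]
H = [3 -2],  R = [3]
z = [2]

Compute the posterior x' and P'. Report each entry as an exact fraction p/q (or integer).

x̄ = F·x = [8, 5]
P̄ = F·P·Fᵀ + Q = [20 10; 10 11]
y = z − H·x̄ = [-12]
S = H·P̄·Hᵀ + R = [107]
K = P̄·Hᵀ·S⁻¹ = [40/107; 8/107]
x' = x̄ + K·y = [376/107, 439/107]
P' = (I − K·H)·P̄ = [540/107 750/107; 750/107 1113/107]

x' = [376/107, 439/107]
P' = [540/107 750/107; 750/107 1113/107]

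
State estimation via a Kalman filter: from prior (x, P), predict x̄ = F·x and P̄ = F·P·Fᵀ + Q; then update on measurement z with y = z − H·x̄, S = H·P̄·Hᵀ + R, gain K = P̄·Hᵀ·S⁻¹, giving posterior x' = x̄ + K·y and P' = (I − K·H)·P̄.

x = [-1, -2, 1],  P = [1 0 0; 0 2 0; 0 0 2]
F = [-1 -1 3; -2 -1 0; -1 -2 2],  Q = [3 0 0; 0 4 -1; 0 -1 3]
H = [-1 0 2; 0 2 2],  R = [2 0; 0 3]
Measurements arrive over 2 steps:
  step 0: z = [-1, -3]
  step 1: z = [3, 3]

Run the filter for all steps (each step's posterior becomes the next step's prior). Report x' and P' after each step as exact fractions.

step 0: x̄ = F·x = [6, 4, 7]
step 0: P̄ = F·P·Fᵀ + Q = [24 4 17; 4 10 5; 17 5 20]
step 0: y = z − H·x̄ = [-9, -25]
step 0: S = H·P̄·Hᵀ + R = [38 58; 58 163]
step 0: K = P̄·Hᵀ·S⁻¹ = [-403/1415 508/1415; -381/1415 396/1415; 3/10 1/5]
step 0: x' = x̄ + K·y = [-583/1415, -811/1415, -7/10]
step 0: P' = (I − K·H)·P̄ = [16654/1415 -7162/1415 28/5; -7162/1415 4556/1415 -14/5; 28/5 -14/5 31/10]
step 1: x̄ = F·x = [-631/566, 1977/1415, 224/1415]
step 1: P̄ = F·P·Fᵀ + Q = [10735/566 -3856/283 4535/283; -3856/283 48184/1415 -18577/1415; 4535/283 -18577/1415 28021/1415]
step 1: y = z − H·x̄ = [4439/2830, -157/1415]
step 1: S = H·P̄·Hᵀ + R = [102103/2830 30986/1415; 30986/1415 160449/1415]
step 1: K = P̄·Hᵀ·S⁻¹ = [3900943/10220537 -320832/10220537; -349836/537923 266082/537923; 6739842/10220537 -98444/10220537]
step 1: x' = x̄ + K·y = [-5239847/10220537, 173313/537923, 12200661/10220537]
step 1: P' = (I − K·H)·P̄ = [144350462/10220537 -4029338/537923 76076174/10220537; -4029338/537923 2763628/537923 -2364505/537923; 76076174/10220537 -2364505/537923 44777929/10220537]

step 0: x' = [-583/1415, -811/1415, -7/10], P' = [16654/1415 -7162/1415 28/5; -7162/1415 4556/1415 -14/5; 28/5 -14/5 31/10]
step 1: x' = [-5239847/10220537, 173313/537923, 12200661/10220537], P' = [144350462/10220537 -4029338/537923 76076174/10220537; -4029338/537923 2763628/537923 -2364505/537923; 76076174/10220537 -2364505/537923 44777929/10220537]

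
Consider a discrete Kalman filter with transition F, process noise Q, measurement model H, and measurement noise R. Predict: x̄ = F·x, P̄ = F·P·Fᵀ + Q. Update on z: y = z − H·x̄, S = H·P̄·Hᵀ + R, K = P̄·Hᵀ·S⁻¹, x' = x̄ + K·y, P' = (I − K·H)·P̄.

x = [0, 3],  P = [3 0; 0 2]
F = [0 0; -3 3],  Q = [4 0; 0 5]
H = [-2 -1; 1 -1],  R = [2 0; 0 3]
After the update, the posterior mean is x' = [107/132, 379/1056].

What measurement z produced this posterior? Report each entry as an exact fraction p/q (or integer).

x̄ = F·x = [0, 9]
P̄ = F·P·Fᵀ + Q = [4 0; 0 50]
S = H·P̄·Hᵀ + R = [68 42; 42 57]
K = P̄·Hᵀ·S⁻¹ = [-13/44 19/66; -125/352 -325/528]
x' − x̄ = [107/132, -9125/1056] = K·y
y = (KᵀK)⁻¹·Kᵀ·(x' − x̄) = [7, 10]
z = y + H·x̄ = [7, 10] + [-9, -9] = [-2, 1]

z = [-2, 1]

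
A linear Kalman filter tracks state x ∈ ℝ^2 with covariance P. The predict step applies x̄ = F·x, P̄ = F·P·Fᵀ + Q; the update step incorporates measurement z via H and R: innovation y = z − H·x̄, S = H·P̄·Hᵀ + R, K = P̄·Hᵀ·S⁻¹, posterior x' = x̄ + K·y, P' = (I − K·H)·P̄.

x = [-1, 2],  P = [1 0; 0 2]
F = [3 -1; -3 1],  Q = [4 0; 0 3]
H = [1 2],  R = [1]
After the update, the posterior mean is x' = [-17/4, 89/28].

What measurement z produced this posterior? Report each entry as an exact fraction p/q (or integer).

z = [2]

x̄ = F·x = [-5, 5]
P̄ = F·P·Fᵀ + Q = [15 -11; -11 14]
S = H·P̄·Hᵀ + R = [28]
K = P̄·Hᵀ·S⁻¹ = [-1/4; 17/28]
x' − x̄ = [3/4, -51/28] = K·y
y = (KᵀK)⁻¹·Kᵀ·(x' − x̄) = [-3]
z = y + H·x̄ = [-3] + [5] = [2]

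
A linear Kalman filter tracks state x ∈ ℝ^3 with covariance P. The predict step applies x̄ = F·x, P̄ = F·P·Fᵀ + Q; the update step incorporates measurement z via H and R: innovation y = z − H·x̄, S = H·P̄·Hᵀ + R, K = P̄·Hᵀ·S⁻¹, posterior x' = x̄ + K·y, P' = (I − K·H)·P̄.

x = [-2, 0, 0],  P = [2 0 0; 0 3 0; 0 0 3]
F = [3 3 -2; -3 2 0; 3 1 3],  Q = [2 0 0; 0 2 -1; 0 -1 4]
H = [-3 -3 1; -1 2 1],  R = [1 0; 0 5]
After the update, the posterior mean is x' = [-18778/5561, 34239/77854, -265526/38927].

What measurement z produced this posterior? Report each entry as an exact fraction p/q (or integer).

z = [2, -3]

x̄ = F·x = [-6, 6, -6]
P̄ = F·P·Fᵀ + Q = [59 0 9; 0 32 -13; 9 -13 52]
S = H·P̄·Hᵀ + R = [896 14; 14 174]
K = P̄·Hᵀ·S⁻¹ = [-1019/5561 -1516/5561; -4920/38927 3373/11122; 5449/77854 512/5561]
x' − x̄ = [14588/5561, -432885/77854, -31964/38927] = K·y
y = (KᵀK)⁻¹·Kᵀ·(x' − x̄) = [8, -15]
z = y + H·x̄ = [8, -15] + [-6, 12] = [2, -3]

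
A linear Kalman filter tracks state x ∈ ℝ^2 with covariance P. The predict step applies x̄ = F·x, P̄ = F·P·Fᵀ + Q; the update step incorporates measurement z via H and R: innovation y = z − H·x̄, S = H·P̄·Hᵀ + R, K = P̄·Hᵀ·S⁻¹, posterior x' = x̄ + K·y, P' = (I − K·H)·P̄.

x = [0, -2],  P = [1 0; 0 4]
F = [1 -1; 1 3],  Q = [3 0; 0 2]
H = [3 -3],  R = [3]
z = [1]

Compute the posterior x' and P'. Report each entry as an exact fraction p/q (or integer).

x' = [-21/208, -49/104]
P' = [581/208 281/104; 281/104 153/52]

x̄ = F·x = [2, -6]
P̄ = F·P·Fᵀ + Q = [8 -11; -11 39]
y = z − H·x̄ = [-23]
S = H·P̄·Hᵀ + R = [624]
K = P̄·Hᵀ·S⁻¹ = [19/208; -25/104]
x' = x̄ + K·y = [-21/208, -49/104]
P' = (I − K·H)·P̄ = [581/208 281/104; 281/104 153/52]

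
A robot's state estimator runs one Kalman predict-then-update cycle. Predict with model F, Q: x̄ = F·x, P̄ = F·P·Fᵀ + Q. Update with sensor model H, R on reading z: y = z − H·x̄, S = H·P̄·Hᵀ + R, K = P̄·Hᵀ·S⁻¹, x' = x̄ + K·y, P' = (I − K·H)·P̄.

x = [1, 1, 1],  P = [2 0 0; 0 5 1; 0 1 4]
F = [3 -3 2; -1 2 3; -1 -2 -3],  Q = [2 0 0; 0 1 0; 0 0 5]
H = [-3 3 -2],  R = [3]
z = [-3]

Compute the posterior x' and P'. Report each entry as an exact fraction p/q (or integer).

x' = [3690/907, 856/907, -2901/907]
P' = [115925/2721 19957/907 -27893/907; 19957/907 12125/907 -11946/907; -27893/907 -11946/907 24102/907]

x̄ = F·x = [2, 4, -6]
P̄ = F·P·Fᵀ + Q = [69 -17 5; -17 71 -66; 5 -66 75]
y = z − H·x̄ = [-21]
S = H·P̄·Hᵀ + R = [2721]
K = P̄·Hᵀ·S⁻¹ = [-268/2721; 132/907; -121/907]
x' = x̄ + K·y = [3690/907, 856/907, -2901/907]
P' = (I − K·H)·P̄ = [115925/2721 19957/907 -27893/907; 19957/907 12125/907 -11946/907; -27893/907 -11946/907 24102/907]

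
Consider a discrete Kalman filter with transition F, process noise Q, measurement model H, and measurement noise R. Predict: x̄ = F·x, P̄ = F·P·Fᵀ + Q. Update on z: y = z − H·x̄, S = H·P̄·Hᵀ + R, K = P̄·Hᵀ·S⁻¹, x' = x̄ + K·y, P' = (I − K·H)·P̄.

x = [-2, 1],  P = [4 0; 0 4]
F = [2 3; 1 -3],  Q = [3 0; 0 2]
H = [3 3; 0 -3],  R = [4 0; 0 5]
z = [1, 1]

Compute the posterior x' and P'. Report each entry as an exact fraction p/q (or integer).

x̄ = F·x = [-1, -5]
P̄ = F·P·Fᵀ + Q = [55 -28; -28 42]
y = z − H·x̄ = [19, -14]
S = H·P̄·Hᵀ + R = [373 -126; -126 383]
K = P̄·Hᵀ·S⁻¹ = [1809/5521 1806/5521; 210/126983 -41706/126983]
x' = x̄ + K·y = [3566/5521, -47041/126983]
P' = (I − K·H)·P̄ = [5422/5521 -3010/5521; -3010/5521 69510/126983]

x' = [3566/5521, -47041/126983]
P' = [5422/5521 -3010/5521; -3010/5521 69510/126983]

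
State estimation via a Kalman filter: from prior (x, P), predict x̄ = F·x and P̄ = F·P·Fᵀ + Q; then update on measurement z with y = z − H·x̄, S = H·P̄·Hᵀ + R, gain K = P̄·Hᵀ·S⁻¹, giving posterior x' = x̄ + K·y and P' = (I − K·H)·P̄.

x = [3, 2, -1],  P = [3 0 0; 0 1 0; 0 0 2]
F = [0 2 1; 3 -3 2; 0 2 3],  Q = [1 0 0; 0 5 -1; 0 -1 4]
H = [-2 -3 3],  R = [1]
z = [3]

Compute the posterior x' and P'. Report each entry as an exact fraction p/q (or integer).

x̄ = F·x = [3, 1, 1]
P̄ = F·P·Fᵀ + Q = [7 -2 10; -2 49 5; 10 5 26]
y = z − H·x̄ = [9]
S = H·P̄·Hᵀ + R = [470]
K = P̄·Hᵀ·S⁻¹ = [11/235; -64/235; 43/470]
x' = x̄ + K·y = [804/235, -341/235, 857/470]
P' = (I − K·H)·P̄ = [1403/235 938/235 1877/235; 938/235 3323/235 3927/235; 1877/235 3927/235 10371/470]

x' = [804/235, -341/235, 857/470]
P' = [1403/235 938/235 1877/235; 938/235 3323/235 3927/235; 1877/235 3927/235 10371/470]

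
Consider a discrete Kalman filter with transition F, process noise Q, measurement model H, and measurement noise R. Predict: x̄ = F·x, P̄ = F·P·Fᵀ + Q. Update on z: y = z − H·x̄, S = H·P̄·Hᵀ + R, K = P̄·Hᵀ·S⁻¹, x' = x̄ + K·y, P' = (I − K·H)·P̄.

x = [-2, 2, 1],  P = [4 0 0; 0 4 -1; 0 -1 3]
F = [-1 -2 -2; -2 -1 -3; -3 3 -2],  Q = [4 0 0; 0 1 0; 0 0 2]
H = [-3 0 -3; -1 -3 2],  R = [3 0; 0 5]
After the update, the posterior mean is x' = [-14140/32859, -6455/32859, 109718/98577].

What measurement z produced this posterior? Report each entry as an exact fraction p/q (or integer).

x̄ = F·x = [-4, -1, 10]
P̄ = F·P·Fᵀ + Q = [28 26 2; 26 42 37; 2 37 98]
S = H·P̄·Hᵀ + R = [1173 57; 57 507]
K = P̄·Hᵀ·S⁻¹ = [-2212/32859 -6362/32859; -10153/65718 -8969/65718; -52277/197154 38153/197154]
x' − x̄ = [117296/32859, 26404/32859, -876052/98577] = K·y
y = (KᵀK)⁻¹·Kᵀ·(x' − x̄) = [16, -24]
z = y + H·x̄ = [16, -24] + [-18, 27] = [-2, 3]

z = [-2, 3]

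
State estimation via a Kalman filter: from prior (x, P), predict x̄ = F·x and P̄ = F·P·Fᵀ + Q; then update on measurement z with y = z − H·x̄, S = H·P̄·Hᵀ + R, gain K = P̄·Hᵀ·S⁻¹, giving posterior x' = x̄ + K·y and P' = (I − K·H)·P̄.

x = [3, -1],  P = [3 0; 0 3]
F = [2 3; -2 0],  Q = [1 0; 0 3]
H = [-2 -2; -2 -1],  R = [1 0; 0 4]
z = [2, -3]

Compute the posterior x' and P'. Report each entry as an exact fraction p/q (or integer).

x̄ = F·x = [3, -6]
P̄ = F·P·Fᵀ + Q = [40 -12; -12 15]
y = z − H·x̄ = [-4, -3]
S = H·P̄·Hᵀ + R = [125 118; 118 131]
K = P̄·Hᵀ·S⁻¹ = [16/57 -44/57; -616/817 611/817]
x' = x̄ + K·y = [239/57, -4271/817]
P' = (I − K·H)·P̄ = [184/57 -64/19; -64/19 3060/817]

x' = [239/57, -4271/817]
P' = [184/57 -64/19; -64/19 3060/817]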